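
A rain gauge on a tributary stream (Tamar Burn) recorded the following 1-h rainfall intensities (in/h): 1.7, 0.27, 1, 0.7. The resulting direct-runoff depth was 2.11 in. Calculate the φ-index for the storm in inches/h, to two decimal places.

Only the 3 blocks with intensity above φ contribute runoff: 1.7, 1, 0.7 in/h.
Σ(I−φ)·Δt = d  ⇒  (1.7+1+0.7 − 3φ)·1 = 2.11
φ = (3.400 − 2.11/1) / 3 = 0.43 in/h.

φ ≈ 0.43 in/h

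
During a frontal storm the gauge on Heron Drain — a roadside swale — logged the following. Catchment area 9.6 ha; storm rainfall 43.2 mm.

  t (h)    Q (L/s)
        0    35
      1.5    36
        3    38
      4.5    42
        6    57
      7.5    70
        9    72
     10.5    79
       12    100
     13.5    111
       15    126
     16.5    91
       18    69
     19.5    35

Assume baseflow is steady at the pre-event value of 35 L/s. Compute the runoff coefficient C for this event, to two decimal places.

C ≈ 0.61

ΣQ_DR = 471.0 L/s; V = ΣQ_DR·Δt = 2.543 × 10^6 L.
Runoff depth d = V / A = 26.49 mm.
C = d / P = 26.49 / 43.2 = 0.61.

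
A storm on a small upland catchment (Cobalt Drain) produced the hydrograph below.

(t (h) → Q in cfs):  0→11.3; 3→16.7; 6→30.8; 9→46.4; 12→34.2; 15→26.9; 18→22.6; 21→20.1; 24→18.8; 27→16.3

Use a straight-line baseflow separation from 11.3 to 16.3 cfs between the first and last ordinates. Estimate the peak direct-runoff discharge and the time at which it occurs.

Subtracting baseflow gives direct-runoff ordinates: 0.00, 4.84, 18.39, 33.43, 20.68, 12.82, 7.97, 4.91, 3.06, 0.00 cfs.
The maximum is 33.43 cfs, occurring at the reading for t = 9 h.

Q_p = 33.43 cfs at t = 9 h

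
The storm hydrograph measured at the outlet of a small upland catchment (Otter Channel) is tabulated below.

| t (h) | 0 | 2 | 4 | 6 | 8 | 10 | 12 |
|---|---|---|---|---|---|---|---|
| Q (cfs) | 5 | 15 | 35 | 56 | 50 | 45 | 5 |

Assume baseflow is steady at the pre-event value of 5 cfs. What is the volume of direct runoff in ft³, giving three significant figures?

Direct-runoff ordinates (Q − Q_b): 0.0, 10.0, 30.0, 51.0, 45.0, 40.0, 0.0 cfs.
ΣQ_DR = 176.0 cfs.
With Δt = 2 h = 7200 s, V = ΣQ_DR · Δt = 176.0 × 7200 = 1.27 × 10^6 ft³.

V ≈ 1.27 × 10^6 ft³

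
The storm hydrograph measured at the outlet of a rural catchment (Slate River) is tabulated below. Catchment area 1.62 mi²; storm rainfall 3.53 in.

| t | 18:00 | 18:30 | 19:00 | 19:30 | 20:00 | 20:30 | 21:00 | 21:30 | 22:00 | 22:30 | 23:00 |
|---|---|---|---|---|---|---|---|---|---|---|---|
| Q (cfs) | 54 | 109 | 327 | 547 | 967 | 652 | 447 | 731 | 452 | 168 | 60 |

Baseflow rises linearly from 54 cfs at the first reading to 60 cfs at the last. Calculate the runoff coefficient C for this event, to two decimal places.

ΣQ_DR = 3887 cfs; V = ΣQ_DR·Δt = 6.997 × 10^6 ft³.
Runoff depth d = V / A = 1.859 in.
C = d / P = 1.859 / 3.53 = 0.53.

C ≈ 0.53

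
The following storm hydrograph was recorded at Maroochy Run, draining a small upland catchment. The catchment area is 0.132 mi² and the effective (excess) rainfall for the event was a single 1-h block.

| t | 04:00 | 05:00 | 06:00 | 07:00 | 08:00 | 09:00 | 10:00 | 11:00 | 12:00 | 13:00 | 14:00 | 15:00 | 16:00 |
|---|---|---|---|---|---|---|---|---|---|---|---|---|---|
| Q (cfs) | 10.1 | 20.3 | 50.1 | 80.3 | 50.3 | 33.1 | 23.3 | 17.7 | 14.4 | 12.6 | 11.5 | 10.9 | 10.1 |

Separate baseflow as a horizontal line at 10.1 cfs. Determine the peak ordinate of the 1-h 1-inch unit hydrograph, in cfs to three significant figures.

Direct runoff: 0.0, 10.2, 40.0, 70.2, 40.2, 23.0, 13.2, 7.6, 4.3, 2.5, 1.4, 0.8, 0.0 cfs; ΣQ_DR = 213.4 cfs, peak = 70.2 cfs.
Runoff depth d = ΣQ_DR·Δt / A = 213.4 × 3600 / (0.132 mi²) = 2.505 in.
The 1-inch UH is the DRH scaled by (1 in)/d, so U_p = 70.2 × 1/2.505 = 28.0 cfs.

U_p ≈ 28.0 cfs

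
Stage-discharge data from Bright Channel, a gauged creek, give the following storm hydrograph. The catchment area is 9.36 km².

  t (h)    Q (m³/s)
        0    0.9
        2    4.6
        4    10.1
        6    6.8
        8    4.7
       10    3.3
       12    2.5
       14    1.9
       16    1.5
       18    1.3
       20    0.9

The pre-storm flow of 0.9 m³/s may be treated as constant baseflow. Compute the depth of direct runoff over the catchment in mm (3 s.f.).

Direct runoff: 0.0, 3.7, 9.2, 5.9, 3.8, 2.4, 1.6, 1.0, 0.6, 0.4, 0.0 m³/s; ΣQ_DR = 28.60 m³/s.
V = ΣQ_DR · Δt = 28.60 × 7200 s = 2.059 × 10^5 m³.
Over A = 9.36 km², depth = V / A = 22.0 mm.

d ≈ 22.0 mm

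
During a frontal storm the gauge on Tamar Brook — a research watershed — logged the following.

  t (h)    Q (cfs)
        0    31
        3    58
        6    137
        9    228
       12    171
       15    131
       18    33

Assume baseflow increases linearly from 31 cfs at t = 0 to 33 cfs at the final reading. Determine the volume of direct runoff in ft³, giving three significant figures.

Direct-runoff ordinates (Q − Q_b): 0.00, 26.67, 105.33, 196.00, 138.67, 98.33, 0.00 cfs.
ΣQ_DR = 565.0 cfs.
With Δt = 3 h = 10800 s, V = ΣQ_DR · Δt = 565.0 × 10800 = 6.10 × 10^6 ft³.

V ≈ 6.10 × 10^6 ft³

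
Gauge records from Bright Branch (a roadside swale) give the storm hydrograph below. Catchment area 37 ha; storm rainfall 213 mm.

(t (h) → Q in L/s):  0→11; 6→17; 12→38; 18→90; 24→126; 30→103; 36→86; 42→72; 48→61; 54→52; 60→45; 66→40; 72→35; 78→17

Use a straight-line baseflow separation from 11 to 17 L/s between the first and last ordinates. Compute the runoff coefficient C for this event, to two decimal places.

C ≈ 0.16

ΣQ_DR = 597.0 L/s; V = ΣQ_DR·Δt = 1.290 × 10^7 L.
Runoff depth d = V / A = 34.85 mm.
C = d / P = 34.85 / 213 = 0.16.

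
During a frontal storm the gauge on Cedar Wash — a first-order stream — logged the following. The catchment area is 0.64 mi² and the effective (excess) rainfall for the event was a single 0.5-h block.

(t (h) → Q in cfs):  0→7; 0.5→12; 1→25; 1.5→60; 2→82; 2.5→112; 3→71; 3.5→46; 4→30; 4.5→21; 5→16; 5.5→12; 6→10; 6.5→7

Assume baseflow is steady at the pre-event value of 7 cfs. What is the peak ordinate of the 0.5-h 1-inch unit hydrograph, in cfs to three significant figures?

U_p ≈ 210 cfs

Direct runoff: 0.0, 5.0, 18.0, 53.0, 75.0, 105.0, 64.0, 39.0, 23.0, 14.0, 9.0, 5.0, 3.0, 0.0 cfs; ΣQ_DR = 413.0 cfs, peak = 105.0 cfs.
Runoff depth d = ΣQ_DR·Δt / A = 413.0 × 1800 / (0.64 mi²) = 0.5000 in.
The 1-inch UH is the DRH scaled by (1 in)/d, so U_p = 105.0 × 1/0.5000 = 210 cfs.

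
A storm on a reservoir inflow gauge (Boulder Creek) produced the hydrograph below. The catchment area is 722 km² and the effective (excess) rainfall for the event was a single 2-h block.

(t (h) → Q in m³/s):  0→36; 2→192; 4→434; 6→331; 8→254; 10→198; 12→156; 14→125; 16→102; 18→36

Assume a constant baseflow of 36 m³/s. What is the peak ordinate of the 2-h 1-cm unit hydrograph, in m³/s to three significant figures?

U_p ≈ 265 m³/s

Direct runoff: 0.0, 156.0, 398.0, 295.0, 218.0, 162.0, 120.0, 89.0, 66.0, 0.0 m³/s; ΣQ_DR = 1504 m³/s, peak = 398.0 m³/s.
Runoff depth d = ΣQ_DR·Δt / A = 1504 × 7200 / (722 km²) = 15.00 mm.
The 1-cm UH is the DRH scaled by (10 mm)/d, so U_p = 398.0 × 10/15.00 = 265 m³/s.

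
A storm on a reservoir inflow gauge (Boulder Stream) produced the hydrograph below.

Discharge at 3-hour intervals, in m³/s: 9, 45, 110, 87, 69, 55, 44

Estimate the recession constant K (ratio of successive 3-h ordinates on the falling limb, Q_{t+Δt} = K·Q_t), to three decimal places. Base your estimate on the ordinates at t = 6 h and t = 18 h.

Using the recession-limb readings at t = 6 h and t = 18 h: Q falls from 110 to 44 m³/s over 4 intervals.
K = (Q₂/Q₁)^(1/4) = (44/110)^(1/4) = 0.795.

K ≈ 0.795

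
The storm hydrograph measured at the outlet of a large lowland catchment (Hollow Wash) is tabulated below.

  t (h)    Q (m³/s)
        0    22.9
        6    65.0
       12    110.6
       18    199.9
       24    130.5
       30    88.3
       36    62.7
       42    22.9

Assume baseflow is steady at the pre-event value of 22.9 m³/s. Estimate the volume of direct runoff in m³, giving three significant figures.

V ≈ 1.12 × 10^7 m³

Direct-runoff ordinates (Q − Q_b): 0.0, 42.1, 87.7, 177.0, 107.6, 65.4, 39.8, 0.0 m³/s.
ΣQ_DR = 519.6 m³/s.
With Δt = 6 h = 21600 s, V = ΣQ_DR · Δt = 519.6 × 21600 = 1.12 × 10^7 m³.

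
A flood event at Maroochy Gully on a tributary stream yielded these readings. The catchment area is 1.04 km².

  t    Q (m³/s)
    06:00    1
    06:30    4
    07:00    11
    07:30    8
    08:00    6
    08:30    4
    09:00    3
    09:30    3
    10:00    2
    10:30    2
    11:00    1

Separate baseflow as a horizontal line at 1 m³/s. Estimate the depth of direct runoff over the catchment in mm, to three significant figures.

d ≈ 58.8 mm

Direct runoff: 0.0, 3.0, 10.0, 7.0, 5.0, 3.0, 2.0, 2.0, 1.0, 1.0, 0.0 m³/s; ΣQ_DR = 34.00 m³/s.
V = ΣQ_DR · Δt = 34.00 × 1800 s = 61200 m³.
Over A = 1.04 km², depth = V / A = 58.8 mm.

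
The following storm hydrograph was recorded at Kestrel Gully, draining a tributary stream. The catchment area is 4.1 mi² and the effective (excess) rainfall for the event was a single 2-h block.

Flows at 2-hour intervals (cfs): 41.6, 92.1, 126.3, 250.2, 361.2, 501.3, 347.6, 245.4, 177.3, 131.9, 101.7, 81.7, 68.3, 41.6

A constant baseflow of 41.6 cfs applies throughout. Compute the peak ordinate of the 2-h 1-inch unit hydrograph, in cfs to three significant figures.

U_p ≈ 306 cfs

Direct runoff: 0.0, 50.5, 84.7, 208.6, 319.6, 459.7, 306.0, 203.8, 135.7, 90.3, 60.1, 40.1, 26.7, 0.0 cfs; ΣQ_DR = 1986 cfs, peak = 459.7 cfs.
Runoff depth d = ΣQ_DR·Δt / A = 1986 × 7200 / (4.1 mi²) = 1.501 in.
The 1-inch UH is the DRH scaled by (1 in)/d, so U_p = 459.7 × 1/1.501 = 306 cfs.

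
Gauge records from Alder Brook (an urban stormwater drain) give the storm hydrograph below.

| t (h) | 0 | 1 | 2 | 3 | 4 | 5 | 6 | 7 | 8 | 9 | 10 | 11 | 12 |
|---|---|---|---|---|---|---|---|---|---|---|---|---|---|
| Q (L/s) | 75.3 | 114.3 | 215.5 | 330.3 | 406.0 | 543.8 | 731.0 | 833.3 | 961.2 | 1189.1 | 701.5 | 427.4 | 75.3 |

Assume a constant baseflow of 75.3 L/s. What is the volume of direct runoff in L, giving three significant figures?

V ≈ 2.03 × 10^7 L

Direct-runoff ordinates (Q − Q_b): 0.0, 39.0, 140.2, 255.0, 330.7, 468.5, 655.7, 758.0, 885.9, 1113.8, 626.2, 352.1, 0.0 L/s.
ΣQ_DR = 5625 L/s.
With Δt = 1 h = 3600 s, V = ΣQ_DR · Δt = 5625 × 3600 = 2.03 × 10^7 L.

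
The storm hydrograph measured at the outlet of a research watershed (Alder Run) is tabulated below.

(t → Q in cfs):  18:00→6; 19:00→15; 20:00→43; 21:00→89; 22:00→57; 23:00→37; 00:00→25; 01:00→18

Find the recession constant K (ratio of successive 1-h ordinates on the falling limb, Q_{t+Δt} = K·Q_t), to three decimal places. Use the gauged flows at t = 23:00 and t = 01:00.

K ≈ 0.697

Using the recession-limb readings at t = 23:00 and t = 01:00: Q falls from 37 to 18 cfs over 2 intervals.
K = (Q₂/Q₁)^(1/2) = (18/37)^(1/2) = 0.697.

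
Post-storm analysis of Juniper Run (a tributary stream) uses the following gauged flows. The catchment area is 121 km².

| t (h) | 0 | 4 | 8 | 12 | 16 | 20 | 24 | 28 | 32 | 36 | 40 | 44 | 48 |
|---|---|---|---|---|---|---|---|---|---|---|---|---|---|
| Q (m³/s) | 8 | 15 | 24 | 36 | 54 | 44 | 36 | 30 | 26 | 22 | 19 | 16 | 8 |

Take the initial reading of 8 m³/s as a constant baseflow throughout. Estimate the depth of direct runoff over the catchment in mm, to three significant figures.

Direct runoff: 0.0, 7.0, 16.0, 28.0, 46.0, 36.0, 28.0, 22.0, 18.0, 14.0, 11.0, 8.0, 0.0 m³/s; ΣQ_DR = 234.0 m³/s.
V = ΣQ_DR · Δt = 234.0 × 14400 s = 3.370 × 10^6 m³.
Over A = 121 km², depth = V / A = 27.8 mm.

d ≈ 27.8 mm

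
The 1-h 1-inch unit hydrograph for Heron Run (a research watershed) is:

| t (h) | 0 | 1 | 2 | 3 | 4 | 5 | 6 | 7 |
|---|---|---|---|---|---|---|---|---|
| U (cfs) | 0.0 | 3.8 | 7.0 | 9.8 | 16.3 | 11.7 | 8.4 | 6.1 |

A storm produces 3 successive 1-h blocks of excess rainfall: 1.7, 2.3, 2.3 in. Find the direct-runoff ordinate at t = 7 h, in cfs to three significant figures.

By discrete convolution, Q_j = Σ (P_i / 1 in) · U_{j−i}.
At t = 7 h (j=7): Q = (1.7/1)·6.1 + (2.3/1)·8.4 + (2.3/1)·11.7 = 56.6 cfs.

Q ≈ 56.6 cfs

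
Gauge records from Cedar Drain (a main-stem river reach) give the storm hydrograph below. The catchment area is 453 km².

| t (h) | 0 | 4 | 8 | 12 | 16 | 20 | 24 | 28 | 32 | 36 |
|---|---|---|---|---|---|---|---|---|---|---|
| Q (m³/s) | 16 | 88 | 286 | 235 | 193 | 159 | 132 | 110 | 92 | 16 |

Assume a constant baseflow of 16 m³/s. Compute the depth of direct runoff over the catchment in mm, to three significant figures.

Direct runoff: 0.0, 72.0, 270.0, 219.0, 177.0, 143.0, 116.0, 94.0, 76.0, 0.0 m³/s; ΣQ_DR = 1167 m³/s.
V = ΣQ_DR · Δt = 1167 × 14400 s = 1.680 × 10^7 m³.
Over A = 453 km², depth = V / A = 37.1 mm.

d ≈ 37.1 mm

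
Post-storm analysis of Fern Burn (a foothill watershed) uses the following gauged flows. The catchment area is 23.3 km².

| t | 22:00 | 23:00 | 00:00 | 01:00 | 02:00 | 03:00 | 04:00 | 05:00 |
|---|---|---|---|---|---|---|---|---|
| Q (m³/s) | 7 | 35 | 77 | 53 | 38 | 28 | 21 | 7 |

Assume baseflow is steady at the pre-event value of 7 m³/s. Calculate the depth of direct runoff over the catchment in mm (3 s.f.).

d ≈ 32.4 mm

Direct runoff: 0.0, 28.0, 70.0, 46.0, 31.0, 21.0, 14.0, 0.0 m³/s; ΣQ_DR = 210.0 m³/s.
V = ΣQ_DR · Δt = 210.0 × 3600 s = 7.560 × 10^5 m³.
Over A = 23.3 km², depth = V / A = 32.4 mm.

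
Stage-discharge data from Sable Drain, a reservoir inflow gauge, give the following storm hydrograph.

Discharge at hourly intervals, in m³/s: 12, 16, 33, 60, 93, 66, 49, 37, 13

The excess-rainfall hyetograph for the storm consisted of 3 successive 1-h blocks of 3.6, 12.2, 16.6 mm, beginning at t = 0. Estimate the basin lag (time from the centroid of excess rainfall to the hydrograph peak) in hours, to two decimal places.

t_L ≈ 2.10 h

Centroid of excess rainfall: t_c = Σ P_i·t̄_i / ΣP_i = 1.9012 h (block centres at 0.5, 1.5, 2.5 h).
Hydrograph peak occurs at t = 4 h, so basin lag t_L = 4 − 1.9012 = 2.10 h.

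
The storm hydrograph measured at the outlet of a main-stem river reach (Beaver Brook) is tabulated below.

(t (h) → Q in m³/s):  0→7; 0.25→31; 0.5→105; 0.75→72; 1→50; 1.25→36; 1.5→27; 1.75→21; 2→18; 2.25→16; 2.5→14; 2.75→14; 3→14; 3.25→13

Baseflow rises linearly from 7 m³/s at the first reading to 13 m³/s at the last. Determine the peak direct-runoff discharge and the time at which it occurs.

Subtracting baseflow gives direct-runoff ordinates: 0.00, 23.54, 97.08, 63.62, 41.15, 26.69, 17.23, 10.77, 7.31, 4.85, 2.38, 1.92, 1.46, 0.00 m³/s.
The maximum is 97.08 m³/s, occurring at the reading for t = 0.5 h.

Q_p = 97.08 m³/s at t = 0.5 h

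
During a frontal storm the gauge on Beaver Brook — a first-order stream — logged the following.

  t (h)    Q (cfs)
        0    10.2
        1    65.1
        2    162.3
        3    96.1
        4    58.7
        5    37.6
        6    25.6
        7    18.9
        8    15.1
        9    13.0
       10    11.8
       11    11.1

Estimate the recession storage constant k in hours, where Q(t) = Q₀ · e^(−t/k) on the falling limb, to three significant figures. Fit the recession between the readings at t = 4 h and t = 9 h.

On the falling limb, Q drops from 58.7 to 13.0 cfs between t = 4 h and t = 9 h (Δt = 5 h).
k = −Δt / ln(Q₂/Q₁) = −5 / ln(13.0/58.7) = 3.32 h.

k ≈ 3.32 h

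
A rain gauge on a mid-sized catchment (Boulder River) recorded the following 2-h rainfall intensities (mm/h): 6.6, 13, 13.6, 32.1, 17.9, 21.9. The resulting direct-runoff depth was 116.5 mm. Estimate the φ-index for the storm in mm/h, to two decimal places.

φ ≈ 8.05 mm/h

Only the 5 blocks with intensity above φ contribute runoff: 13, 13.6, 32.1, 17.9, 21.9 mm/h.
Σ(I−φ)·Δt = d  ⇒  (13+13.6+32.1+17.9+21.9 − 5φ)·2 = 116.5
φ = (98.50 − 116.5/2) / 5 = 8.05 mm/h.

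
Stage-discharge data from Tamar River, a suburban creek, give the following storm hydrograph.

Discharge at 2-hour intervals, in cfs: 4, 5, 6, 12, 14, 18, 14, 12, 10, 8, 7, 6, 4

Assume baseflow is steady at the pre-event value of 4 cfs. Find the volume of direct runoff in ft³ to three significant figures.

V ≈ 4.90 × 10^5 ft³

Direct-runoff ordinates (Q − Q_b): 0.0, 1.0, 2.0, 8.0, 10.0, 14.0, 10.0, 8.0, 6.0, 4.0, 3.0, 2.0, 0.0 cfs.
ΣQ_DR = 68.00 cfs.
With Δt = 2 h = 7200 s, V = ΣQ_DR · Δt = 68.00 × 7200 = 4.90 × 10^5 ft³.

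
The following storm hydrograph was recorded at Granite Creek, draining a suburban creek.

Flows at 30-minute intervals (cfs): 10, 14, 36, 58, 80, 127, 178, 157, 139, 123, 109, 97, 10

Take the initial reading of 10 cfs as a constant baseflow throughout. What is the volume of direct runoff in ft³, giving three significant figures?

Direct-runoff ordinates (Q − Q_b): 0.0, 4.0, 26.0, 48.0, 70.0, 117.0, 168.0, 147.0, 129.0, 113.0, 99.0, 87.0, 0.0 cfs.
ΣQ_DR = 1008 cfs.
With Δt = 0.5 h = 1800 s, V = ΣQ_DR · Δt = 1008 × 1800 = 1.81 × 10^6 ft³.

V ≈ 1.81 × 10^6 ft³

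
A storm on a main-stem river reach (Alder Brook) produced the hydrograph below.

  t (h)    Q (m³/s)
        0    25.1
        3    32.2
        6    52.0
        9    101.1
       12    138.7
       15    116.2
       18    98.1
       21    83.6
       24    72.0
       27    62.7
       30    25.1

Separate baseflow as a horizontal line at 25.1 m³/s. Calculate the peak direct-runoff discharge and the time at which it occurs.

Subtracting baseflow gives direct-runoff ordinates: 0.0, 7.1, 26.9, 76.0, 113.6, 91.1, 73.0, 58.5, 46.9, 37.6, 0.0 m³/s.
The maximum is 113.6 m³/s, occurring at the reading for t = 12 h.

Q_p = 113.6 m³/s at t = 12 h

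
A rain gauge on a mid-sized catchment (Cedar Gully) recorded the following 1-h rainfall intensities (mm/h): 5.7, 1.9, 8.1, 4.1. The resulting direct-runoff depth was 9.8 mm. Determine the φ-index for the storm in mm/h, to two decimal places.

φ ≈ 2.70 mm/h

Only the 3 blocks with intensity above φ contribute runoff: 5.7, 8.1, 4.1 mm/h.
Σ(I−φ)·Δt = d  ⇒  (5.7+8.1+4.1 − 3φ)·1 = 9.8
φ = (17.90 − 9.8/1) / 3 = 2.70 mm/h.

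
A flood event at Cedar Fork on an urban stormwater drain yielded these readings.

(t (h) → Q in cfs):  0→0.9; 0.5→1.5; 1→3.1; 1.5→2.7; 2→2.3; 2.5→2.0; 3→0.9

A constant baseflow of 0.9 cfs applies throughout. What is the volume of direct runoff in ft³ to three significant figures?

V ≈ 12800 ft³

Direct-runoff ordinates (Q − Q_b): 0.0, 0.6, 2.2, 1.8, 1.4, 1.1, 0.0 cfs.
ΣQ_DR = 7.100 cfs.
With Δt = 0.5 h = 1800 s, V = ΣQ_DR · Δt = 7.100 × 1800 = 12800 ft³.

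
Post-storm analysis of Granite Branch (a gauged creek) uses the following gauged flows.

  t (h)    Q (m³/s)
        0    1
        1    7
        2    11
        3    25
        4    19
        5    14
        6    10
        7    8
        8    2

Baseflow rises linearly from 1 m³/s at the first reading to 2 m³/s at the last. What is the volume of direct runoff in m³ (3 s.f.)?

Direct-runoff ordinates (Q − Q_b): 0.00, 5.88, 9.75, 23.62, 17.50, 12.38, 8.25, 6.12, 0.00 m³/s.
ΣQ_DR = 83.50 m³/s.
With Δt = 1 h = 3600 s, V = ΣQ_DR · Δt = 83.50 × 3600 = 3.01 × 10^5 m³.

V ≈ 3.01 × 10^5 m³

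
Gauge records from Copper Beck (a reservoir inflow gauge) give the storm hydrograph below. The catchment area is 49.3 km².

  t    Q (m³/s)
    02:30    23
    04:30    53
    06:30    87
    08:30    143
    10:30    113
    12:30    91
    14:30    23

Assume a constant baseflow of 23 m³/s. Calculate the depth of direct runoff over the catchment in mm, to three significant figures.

d ≈ 54.3 mm

Direct runoff: 0.0, 30.0, 64.0, 120.0, 90.0, 68.0, 0.0 m³/s; ΣQ_DR = 372.0 m³/s.
V = ΣQ_DR · Δt = 372.0 × 7200 s = 2.678 × 10^6 m³.
Over A = 49.3 km², depth = V / A = 54.3 mm.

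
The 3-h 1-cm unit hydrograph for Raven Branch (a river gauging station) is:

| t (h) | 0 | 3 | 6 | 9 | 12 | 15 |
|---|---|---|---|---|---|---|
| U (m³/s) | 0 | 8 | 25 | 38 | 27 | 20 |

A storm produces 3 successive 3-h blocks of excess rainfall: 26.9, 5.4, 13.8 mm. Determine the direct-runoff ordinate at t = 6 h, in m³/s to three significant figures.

Q ≈ 71.6 m³/s

By discrete convolution, Q_j = Σ (P_i / 10 mm) · U_{j−i}.
At t = 6 h (j=2): Q = (26.9/10)·25 + (5.4/10)·8 + (13.8/10)·0 = 71.6 m³/s.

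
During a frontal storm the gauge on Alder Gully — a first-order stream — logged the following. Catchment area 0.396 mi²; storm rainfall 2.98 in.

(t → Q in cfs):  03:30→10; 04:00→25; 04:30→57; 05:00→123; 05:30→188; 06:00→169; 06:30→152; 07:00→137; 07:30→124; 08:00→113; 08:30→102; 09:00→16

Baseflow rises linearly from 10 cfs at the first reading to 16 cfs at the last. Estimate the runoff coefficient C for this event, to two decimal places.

C ≈ 0.70

ΣQ_DR = 1060 cfs; V = ΣQ_DR·Δt = 1.908 × 10^6 ft³.
Runoff depth d = V / A = 2.074 in.
C = d / P = 2.074 / 2.98 = 0.70.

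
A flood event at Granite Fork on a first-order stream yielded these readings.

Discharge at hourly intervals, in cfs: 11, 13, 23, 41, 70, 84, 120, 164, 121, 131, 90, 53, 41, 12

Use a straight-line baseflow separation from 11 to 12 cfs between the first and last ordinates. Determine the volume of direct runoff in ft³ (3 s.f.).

Direct-runoff ordinates (Q − Q_b): 0.00, 1.92, 11.85, 29.77, 58.69, 72.62, 108.54, 152.46, 109.38, 119.31, 78.23, 41.15, 29.08, 0.00 cfs.
ΣQ_DR = 813.0 cfs.
With Δt = 1 h = 3600 s, V = ΣQ_DR · Δt = 813.0 × 3600 = 2.93 × 10^6 ft³.

V ≈ 2.93 × 10^6 ft³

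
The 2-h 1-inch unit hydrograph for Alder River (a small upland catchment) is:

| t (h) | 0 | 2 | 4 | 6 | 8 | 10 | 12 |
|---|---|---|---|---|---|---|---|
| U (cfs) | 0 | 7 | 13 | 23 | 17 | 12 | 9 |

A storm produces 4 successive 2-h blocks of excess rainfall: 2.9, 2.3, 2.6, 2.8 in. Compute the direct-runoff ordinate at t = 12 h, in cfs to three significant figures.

Q ≈ 162 cfs

By discrete convolution, Q_j = Σ (P_i / 1 in) · U_{j−i}.
At t = 12 h (j=6): Q = (2.9/1)·9 + (2.3/1)·12 + (2.6/1)·17 + (2.8/1)·23 = 162 cfs.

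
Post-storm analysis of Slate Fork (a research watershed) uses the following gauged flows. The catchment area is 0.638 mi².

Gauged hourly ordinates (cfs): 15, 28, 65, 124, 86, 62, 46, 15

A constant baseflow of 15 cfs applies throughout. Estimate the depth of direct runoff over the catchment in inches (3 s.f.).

Direct runoff: 0.0, 13.0, 50.0, 109.0, 71.0, 47.0, 31.0, 0.0 cfs; ΣQ_DR = 321.0 cfs.
V = ΣQ_DR · Δt = 321.0 × 3600 s = 1.156 × 10^6 ft³.
Over A = 0.638 mi², depth = V / A = 0.780 in.

d ≈ 0.780 in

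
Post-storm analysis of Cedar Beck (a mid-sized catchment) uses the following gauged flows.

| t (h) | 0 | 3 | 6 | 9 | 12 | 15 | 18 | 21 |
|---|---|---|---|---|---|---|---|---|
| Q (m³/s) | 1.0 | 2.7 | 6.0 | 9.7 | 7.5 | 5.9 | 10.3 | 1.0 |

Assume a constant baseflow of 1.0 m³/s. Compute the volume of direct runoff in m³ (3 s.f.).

V ≈ 3.90 × 10^5 m³

Direct-runoff ordinates (Q − Q_b): 0.0, 1.7, 5.0, 8.7, 6.5, 4.9, 9.3, 0.0 m³/s.
ΣQ_DR = 36.10 m³/s.
With Δt = 3 h = 10800 s, V = ΣQ_DR · Δt = 36.10 × 10800 = 3.90 × 10^5 m³.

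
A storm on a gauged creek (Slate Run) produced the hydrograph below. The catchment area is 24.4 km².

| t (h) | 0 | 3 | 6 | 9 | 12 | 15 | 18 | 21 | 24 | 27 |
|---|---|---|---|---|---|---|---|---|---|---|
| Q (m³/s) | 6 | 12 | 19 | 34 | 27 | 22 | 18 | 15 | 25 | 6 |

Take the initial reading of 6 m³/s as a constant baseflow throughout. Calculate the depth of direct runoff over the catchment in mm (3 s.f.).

d ≈ 54.9 mm

Direct runoff: 0.0, 6.0, 13.0, 28.0, 21.0, 16.0, 12.0, 9.0, 19.0, 0.0 m³/s; ΣQ_DR = 124.0 m³/s.
V = ΣQ_DR · Δt = 124.0 × 10800 s = 1.339 × 10^6 m³.
Over A = 24.4 km², depth = V / A = 54.9 mm.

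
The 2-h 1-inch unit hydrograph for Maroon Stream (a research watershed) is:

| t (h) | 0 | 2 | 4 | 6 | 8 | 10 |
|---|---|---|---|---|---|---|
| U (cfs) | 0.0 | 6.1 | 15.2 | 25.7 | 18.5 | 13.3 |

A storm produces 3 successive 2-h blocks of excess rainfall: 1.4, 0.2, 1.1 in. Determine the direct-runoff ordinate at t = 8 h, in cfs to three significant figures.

By discrete convolution, Q_j = Σ (P_i / 1 in) · U_{j−i}.
At t = 8 h (j=4): Q = (1.4/1)·18.5 + (0.2/1)·25.7 + (1.1/1)·15.2 = 47.8 cfs.

Q ≈ 47.8 cfs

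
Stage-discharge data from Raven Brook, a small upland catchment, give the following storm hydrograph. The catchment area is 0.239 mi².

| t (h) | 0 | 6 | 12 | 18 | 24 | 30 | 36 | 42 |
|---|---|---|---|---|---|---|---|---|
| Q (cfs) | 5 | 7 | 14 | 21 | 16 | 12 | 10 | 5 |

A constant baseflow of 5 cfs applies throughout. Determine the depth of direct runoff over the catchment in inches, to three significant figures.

Direct runoff: 0.0, 2.0, 9.0, 16.0, 11.0, 7.0, 5.0, 0.0 cfs; ΣQ_DR = 50.00 cfs.
V = ΣQ_DR · Δt = 50.00 × 21600 s = 1.080 × 10^6 ft³.
Over A = 0.239 mi², depth = V / A = 1.95 in.

d ≈ 1.95 in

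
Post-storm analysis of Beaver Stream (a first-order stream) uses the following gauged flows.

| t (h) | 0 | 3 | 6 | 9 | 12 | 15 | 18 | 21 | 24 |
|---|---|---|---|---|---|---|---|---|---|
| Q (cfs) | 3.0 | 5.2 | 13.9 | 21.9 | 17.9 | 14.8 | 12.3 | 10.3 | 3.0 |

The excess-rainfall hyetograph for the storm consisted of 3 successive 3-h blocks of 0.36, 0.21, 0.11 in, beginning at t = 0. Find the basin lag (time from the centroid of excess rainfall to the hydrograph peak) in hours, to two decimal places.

t_L ≈ 5.60 h

Centroid of excess rainfall: t_c = Σ P_i·t̄_i / ΣP_i = 3.3971 h (block centres at 1.5, 4.5, 7.5 h).
Hydrograph peak occurs at t = 9 h, so basin lag t_L = 9 − 3.3971 = 5.60 h.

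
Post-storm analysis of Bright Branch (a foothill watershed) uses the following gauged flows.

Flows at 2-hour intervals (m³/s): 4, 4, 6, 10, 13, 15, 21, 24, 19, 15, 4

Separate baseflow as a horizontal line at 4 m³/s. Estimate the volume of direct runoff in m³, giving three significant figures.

Direct-runoff ordinates (Q − Q_b): 0.0, 0.0, 2.0, 6.0, 9.0, 11.0, 17.0, 20.0, 15.0, 11.0, 0.0 m³/s.
ΣQ_DR = 91.00 m³/s.
With Δt = 2 h = 7200 s, V = ΣQ_DR · Δt = 91.00 × 7200 = 6.55 × 10^5 m³.

V ≈ 6.55 × 10^5 m³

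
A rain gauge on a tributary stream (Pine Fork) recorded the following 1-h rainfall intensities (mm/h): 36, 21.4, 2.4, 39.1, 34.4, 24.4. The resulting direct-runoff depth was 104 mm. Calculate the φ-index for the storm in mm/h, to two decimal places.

Only the 5 blocks with intensity above φ contribute runoff: 36, 21.4, 39.1, 34.4, 24.4 mm/h.
Σ(I−φ)·Δt = d  ⇒  (36+21.4+39.1+34.4+24.4 − 5φ)·1 = 104
φ = (155.3 − 104/1) / 5 = 10.26 mm/h.

φ ≈ 10.26 mm/h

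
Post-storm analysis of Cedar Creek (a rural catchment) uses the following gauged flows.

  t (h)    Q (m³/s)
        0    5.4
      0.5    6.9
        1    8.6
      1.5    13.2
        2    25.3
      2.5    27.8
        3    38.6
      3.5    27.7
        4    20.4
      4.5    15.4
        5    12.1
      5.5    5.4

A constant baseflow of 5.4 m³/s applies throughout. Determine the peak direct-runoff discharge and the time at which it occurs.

Subtracting baseflow gives direct-runoff ordinates: 0.0, 1.5, 3.2, 7.8, 19.9, 22.4, 33.2, 22.3, 15.0, 10.0, 6.7, 0.0 m³/s.
The maximum is 33.2 m³/s, occurring at the reading for t = 3 h.

Q_p = 33.2 m³/s at t = 3 h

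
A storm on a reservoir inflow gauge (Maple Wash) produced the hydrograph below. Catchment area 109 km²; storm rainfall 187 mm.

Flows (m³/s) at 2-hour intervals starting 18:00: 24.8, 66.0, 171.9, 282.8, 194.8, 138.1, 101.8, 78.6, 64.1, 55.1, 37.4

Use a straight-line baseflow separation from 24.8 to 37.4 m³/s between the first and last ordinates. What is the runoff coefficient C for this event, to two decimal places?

C ≈ 0.31

ΣQ_DR = 873.3 m³/s; V = ΣQ_DR·Δt = 6.288 × 10^6 m³.
Runoff depth d = V / A = 57.69 mm.
C = d / P = 57.69 / 187 = 0.31.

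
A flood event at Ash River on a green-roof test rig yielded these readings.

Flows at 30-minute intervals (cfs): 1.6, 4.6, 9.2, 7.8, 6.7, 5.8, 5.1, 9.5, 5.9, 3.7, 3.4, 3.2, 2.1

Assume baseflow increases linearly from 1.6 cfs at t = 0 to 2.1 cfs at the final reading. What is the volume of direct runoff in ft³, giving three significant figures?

V ≈ 80200 ft³

Direct-runoff ordinates (Q − Q_b): 0.00, 2.96, 7.52, 6.08, 4.93, 3.99, 3.25, 7.61, 3.97, 1.73, 1.38, 1.14, 0.00 cfs.
ΣQ_DR = 44.55 cfs.
With Δt = 0.5 h = 1800 s, V = ΣQ_DR · Δt = 44.55 × 1800 = 80200 ft³.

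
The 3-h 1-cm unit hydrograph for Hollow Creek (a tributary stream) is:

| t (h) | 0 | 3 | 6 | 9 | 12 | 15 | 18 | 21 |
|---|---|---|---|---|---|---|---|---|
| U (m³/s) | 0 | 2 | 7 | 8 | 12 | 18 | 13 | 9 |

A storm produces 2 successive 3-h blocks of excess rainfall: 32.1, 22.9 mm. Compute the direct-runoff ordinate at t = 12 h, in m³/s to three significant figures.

By discrete convolution, Q_j = Σ (P_i / 10 mm) · U_{j−i}.
At t = 12 h (j=4): Q = (32.1/10)·12 + (22.9/10)·8 = 56.8 m³/s.

Q ≈ 56.8 m³/s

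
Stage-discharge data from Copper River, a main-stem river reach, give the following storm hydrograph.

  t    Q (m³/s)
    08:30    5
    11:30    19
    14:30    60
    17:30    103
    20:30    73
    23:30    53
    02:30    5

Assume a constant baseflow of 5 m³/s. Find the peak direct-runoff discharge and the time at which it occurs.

Subtracting baseflow gives direct-runoff ordinates: 0.0, 14.0, 55.0, 98.0, 68.0, 48.0, 0.0 m³/s.
The maximum is 98.0 m³/s, occurring at the reading for t = 17:30.

Q_p = 98.0 m³/s at t = 17:30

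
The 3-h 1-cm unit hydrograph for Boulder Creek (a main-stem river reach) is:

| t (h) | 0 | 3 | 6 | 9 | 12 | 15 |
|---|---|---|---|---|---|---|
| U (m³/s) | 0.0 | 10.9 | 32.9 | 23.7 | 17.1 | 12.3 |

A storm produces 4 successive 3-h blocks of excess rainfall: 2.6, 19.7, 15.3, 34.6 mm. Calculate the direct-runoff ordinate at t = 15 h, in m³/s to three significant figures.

Q ≈ 187 m³/s

By discrete convolution, Q_j = Σ (P_i / 10 mm) · U_{j−i}.
At t = 15 h (j=5): Q = (2.6/10)·12.3 + (19.7/10)·17.1 + (15.3/10)·23.7 + (34.6/10)·32.9 = 187 m³/s.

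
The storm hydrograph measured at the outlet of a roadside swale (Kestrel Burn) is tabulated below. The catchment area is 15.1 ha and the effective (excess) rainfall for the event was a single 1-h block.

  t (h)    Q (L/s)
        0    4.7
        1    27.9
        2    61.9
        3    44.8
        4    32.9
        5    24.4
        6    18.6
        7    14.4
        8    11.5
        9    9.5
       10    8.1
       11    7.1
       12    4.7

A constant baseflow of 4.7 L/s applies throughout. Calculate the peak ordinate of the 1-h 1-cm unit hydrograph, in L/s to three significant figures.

Direct runoff: 0.0, 23.2, 57.2, 40.1, 28.2, 19.7, 13.9, 9.7, 6.8, 4.8, 3.4, 2.4, 0.0 L/s; ΣQ_DR = 209.4 L/s, peak = 57.2 L/s.
Runoff depth d = ΣQ_DR·Δt / A = 209.4 × 3600 / (15.1 ha) = 4.992 mm.
The 1-cm UH is the DRH scaled by (10 mm)/d, so U_p = 57.2 × 10/4.992 = 115 L/s.

U_p ≈ 115 L/s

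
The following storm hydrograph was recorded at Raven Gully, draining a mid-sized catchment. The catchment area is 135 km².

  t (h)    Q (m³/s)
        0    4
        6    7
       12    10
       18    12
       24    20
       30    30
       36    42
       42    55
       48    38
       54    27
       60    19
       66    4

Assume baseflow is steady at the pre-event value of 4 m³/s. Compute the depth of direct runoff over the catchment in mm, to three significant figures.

d ≈ 35.2 mm

Direct runoff: 0.0, 3.0, 6.0, 8.0, 16.0, 26.0, 38.0, 51.0, 34.0, 23.0, 15.0, 0.0 m³/s; ΣQ_DR = 220.0 m³/s.
V = ΣQ_DR · Δt = 220.0 × 21600 s = 4.752 × 10^6 m³.
Over A = 135 km², depth = V / A = 35.2 mm.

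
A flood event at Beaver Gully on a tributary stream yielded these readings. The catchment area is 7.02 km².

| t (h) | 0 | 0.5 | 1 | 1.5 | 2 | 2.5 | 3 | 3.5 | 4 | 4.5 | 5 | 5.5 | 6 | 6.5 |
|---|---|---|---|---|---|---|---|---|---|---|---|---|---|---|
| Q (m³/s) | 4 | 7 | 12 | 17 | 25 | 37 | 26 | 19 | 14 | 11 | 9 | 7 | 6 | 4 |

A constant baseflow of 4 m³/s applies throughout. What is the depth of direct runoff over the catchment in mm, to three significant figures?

Direct runoff: 0.0, 3.0, 8.0, 13.0, 21.0, 33.0, 22.0, 15.0, 10.0, 7.0, 5.0, 3.0, 2.0, 0.0 m³/s; ΣQ_DR = 142.0 m³/s.
V = ΣQ_DR · Δt = 142.0 × 1800 s = 2.556 × 10^5 m³.
Over A = 7.02 km², depth = V / A = 36.4 mm.

d ≈ 36.4 mm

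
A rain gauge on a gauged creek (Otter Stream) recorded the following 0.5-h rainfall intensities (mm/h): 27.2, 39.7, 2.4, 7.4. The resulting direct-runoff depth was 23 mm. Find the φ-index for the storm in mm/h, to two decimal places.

Only the 2 blocks with intensity above φ contribute runoff: 27.2, 39.7 mm/h.
Σ(I−φ)·Δt = d  ⇒  (27.2+39.7 − 2φ)·0.5 = 23
φ = (66.90 − 23/0.5) / 2 = 10.45 mm/h.

φ ≈ 10.45 mm/h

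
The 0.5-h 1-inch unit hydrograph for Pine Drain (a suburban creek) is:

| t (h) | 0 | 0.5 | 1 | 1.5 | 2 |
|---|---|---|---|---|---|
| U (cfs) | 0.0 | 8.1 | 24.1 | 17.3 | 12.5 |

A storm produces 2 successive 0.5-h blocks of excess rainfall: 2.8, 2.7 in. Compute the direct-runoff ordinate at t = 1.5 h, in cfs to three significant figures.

Q ≈ 114 cfs

By discrete convolution, Q_j = Σ (P_i / 1 in) · U_{j−i}.
At t = 1.5 h (j=3): Q = (2.8/1)·17.3 + (2.7/1)·24.1 = 114 cfs.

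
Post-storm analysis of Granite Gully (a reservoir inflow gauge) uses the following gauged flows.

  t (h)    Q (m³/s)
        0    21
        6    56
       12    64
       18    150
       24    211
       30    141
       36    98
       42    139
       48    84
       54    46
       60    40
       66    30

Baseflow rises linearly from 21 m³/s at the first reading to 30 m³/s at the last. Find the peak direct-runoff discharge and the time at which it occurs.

Q_p = 186.73 m³/s at t = 24 h

Subtracting baseflow gives direct-runoff ordinates: 0.00, 34.18, 41.36, 126.55, 186.73, 115.91, 72.09, 112.27, 56.45, 17.64, 10.82, 0.00 m³/s.
The maximum is 186.73 m³/s, occurring at the reading for t = 24 h.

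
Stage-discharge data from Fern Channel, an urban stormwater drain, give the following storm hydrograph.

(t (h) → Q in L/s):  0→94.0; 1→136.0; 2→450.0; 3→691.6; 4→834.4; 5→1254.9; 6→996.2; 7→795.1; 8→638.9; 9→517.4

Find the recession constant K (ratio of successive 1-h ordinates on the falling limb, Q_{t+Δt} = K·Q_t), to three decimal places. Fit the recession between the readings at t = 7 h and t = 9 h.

K ≈ 0.807

Using the recession-limb readings at t = 7 h and t = 9 h: Q falls from 795.1 to 517.4 L/s over 2 intervals.
K = (Q₂/Q₁)^(1/2) = (517.4/795.1)^(1/2) = 0.807.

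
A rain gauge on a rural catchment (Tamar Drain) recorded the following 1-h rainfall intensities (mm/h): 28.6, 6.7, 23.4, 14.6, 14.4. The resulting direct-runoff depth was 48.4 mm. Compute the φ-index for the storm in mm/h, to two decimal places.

φ ≈ 8.15 mm/h

Only the 4 blocks with intensity above φ contribute runoff: 28.6, 23.4, 14.6, 14.4 mm/h.
Σ(I−φ)·Δt = d  ⇒  (28.6+23.4+14.6+14.4 − 4φ)·1 = 48.4
φ = (81.00 − 48.4/1) / 4 = 8.15 mm/h.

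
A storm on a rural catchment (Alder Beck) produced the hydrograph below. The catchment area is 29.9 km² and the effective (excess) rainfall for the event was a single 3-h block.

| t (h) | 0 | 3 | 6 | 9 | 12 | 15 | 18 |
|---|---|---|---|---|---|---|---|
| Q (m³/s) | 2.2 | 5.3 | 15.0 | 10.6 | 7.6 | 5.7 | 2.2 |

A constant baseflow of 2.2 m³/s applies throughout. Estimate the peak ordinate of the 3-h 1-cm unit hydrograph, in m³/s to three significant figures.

Direct runoff: 0.0, 3.1, 12.8, 8.4, 5.4, 3.5, 0.0 m³/s; ΣQ_DR = 33.20 m³/s, peak = 12.8 m³/s.
Runoff depth d = ΣQ_DR·Δt / A = 33.20 × 10800 / (29.9 km²) = 11.99 mm.
The 1-cm UH is the DRH scaled by (10 mm)/d, so U_p = 12.8 × 10/11.99 = 10.7 m³/s.

U_p ≈ 10.7 m³/s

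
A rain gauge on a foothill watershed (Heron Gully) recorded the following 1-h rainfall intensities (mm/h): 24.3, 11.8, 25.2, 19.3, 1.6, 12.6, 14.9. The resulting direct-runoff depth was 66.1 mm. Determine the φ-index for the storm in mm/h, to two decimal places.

Only the 6 blocks with intensity above φ contribute runoff: 24.3, 11.8, 25.2, 19.3, 12.6, 14.9 mm/h.
Σ(I−φ)·Δt = d  ⇒  (24.3+11.8+25.2+19.3+12.6+14.9 − 6φ)·1 = 66.1
φ = (108.1 − 66.1/1) / 6 = 7.00 mm/h.

φ ≈ 7.00 mm/h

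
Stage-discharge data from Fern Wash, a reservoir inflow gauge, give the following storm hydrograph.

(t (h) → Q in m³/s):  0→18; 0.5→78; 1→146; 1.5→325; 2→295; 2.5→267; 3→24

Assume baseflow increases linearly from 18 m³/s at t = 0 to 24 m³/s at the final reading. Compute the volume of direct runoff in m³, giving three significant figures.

Direct-runoff ordinates (Q − Q_b): 0.00, 59.00, 126.00, 304.00, 273.00, 244.00, 0.00 m³/s.
ΣQ_DR = 1006 m³/s.
With Δt = 0.5 h = 1800 s, V = ΣQ_DR · Δt = 1006 × 1800 = 1.81 × 10^6 m³.

V ≈ 1.81 × 10^6 m³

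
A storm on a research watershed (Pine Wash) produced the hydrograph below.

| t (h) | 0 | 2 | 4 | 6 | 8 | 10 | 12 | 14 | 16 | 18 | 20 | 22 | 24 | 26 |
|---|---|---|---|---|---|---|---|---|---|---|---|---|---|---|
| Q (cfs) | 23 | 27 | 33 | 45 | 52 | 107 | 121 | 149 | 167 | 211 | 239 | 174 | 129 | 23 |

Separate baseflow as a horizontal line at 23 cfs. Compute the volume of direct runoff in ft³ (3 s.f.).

Direct-runoff ordinates (Q − Q_b): 0.0, 4.0, 10.0, 22.0, 29.0, 84.0, 98.0, 126.0, 144.0, 188.0, 216.0, 151.0, 106.0, 0.0 cfs.
ΣQ_DR = 1178 cfs.
With Δt = 2 h = 7200 s, V = ΣQ_DR · Δt = 1178 × 7200 = 8.48 × 10^6 ft³.

V ≈ 8.48 × 10^6 ft³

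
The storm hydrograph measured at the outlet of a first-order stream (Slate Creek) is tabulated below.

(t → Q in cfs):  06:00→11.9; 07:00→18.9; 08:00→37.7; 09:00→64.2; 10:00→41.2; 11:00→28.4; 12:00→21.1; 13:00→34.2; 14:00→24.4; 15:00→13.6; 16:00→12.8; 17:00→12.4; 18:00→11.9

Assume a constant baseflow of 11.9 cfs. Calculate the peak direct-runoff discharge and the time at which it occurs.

Q_p = 52.3 cfs at t = 09:00

Subtracting baseflow gives direct-runoff ordinates: 0.0, 7.0, 25.8, 52.3, 29.3, 16.5, 9.2, 22.3, 12.5, 1.7, 0.9, 0.5, 0.0 cfs.
The maximum is 52.3 cfs, occurring at the reading for t = 09:00.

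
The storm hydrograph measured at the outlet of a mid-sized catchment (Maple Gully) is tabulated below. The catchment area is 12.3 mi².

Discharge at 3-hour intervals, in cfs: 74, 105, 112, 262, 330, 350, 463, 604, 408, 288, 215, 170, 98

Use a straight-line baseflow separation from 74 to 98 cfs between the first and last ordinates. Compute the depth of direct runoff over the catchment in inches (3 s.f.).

d ≈ 0.892 in

Direct runoff: 0.00, 29.00, 34.00, 182.00, 248.00, 266.00, 377.00, 516.00, 318.00, 196.00, 121.00, 74.00, 0.00 cfs; ΣQ_DR = 2361 cfs.
V = ΣQ_DR · Δt = 2361 × 10800 s = 2.550 × 10^7 ft³.
Over A = 12.3 mi², depth = V / A = 0.892 in.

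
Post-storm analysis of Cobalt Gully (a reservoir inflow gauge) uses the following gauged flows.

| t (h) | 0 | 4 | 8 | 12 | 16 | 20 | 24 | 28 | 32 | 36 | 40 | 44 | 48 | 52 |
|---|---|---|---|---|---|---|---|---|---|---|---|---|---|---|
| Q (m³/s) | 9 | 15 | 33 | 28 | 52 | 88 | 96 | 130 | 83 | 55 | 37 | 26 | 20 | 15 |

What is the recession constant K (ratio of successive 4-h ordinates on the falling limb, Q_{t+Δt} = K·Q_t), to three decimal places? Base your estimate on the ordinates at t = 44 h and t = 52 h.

Using the recession-limb readings at t = 44 h and t = 52 h: Q falls from 26 to 15 m³/s over 2 intervals.
K = (Q₂/Q₁)^(1/2) = (15/26)^(1/2) = 0.760.

K ≈ 0.760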